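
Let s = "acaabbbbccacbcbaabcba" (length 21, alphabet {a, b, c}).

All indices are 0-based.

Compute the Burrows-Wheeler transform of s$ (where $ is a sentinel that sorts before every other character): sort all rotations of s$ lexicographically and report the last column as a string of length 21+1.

abcbaa$cccabbacbacbbab

rank  rotation                last
    0  $acaabbbbccacbcbaabcba  a
    1  a$acaabbbbccacbcbaabcb  b
    2  aabbbbccacbcbaabcba$ac  c
    3  aabcba$acaabbbbccacbcb  b
    4  abbbbccacbcbaabcba$aca  a
    5  abcba$acaabbbbccacbcba  a
    6  acaabbbbccacbcbaabcba$  $
    7  acbcbaabcba$acaabbbbcc  c
    8  ba$acaabbbbccacbcbaabc  c
    9  baabcba$acaabbbbccacbc  c
   10  bbbbccacbcbaabcba$acaa  a
   11  bbbccacbcbaabcba$acaab  b
   12  bbccacbcbaabcba$acaabb  b
   13  bcba$acaabbbbccacbcbaa  a
   14  bcbaabcba$acaabbbbccac  c
   15  bccacbcbaabcba$acaabbb  b
   16  caabbbbccacbcbaabcba$a  a
   17  cacbcbaabcba$acaabbbbc  c
   18  cba$acaabbbbccacbcbaab  b
   19  cbaabcba$acaabbbbccacb  b
   20  cbcbaabcba$acaabbbbcca  a
   21  ccacbcbaabcba$acaabbbb  b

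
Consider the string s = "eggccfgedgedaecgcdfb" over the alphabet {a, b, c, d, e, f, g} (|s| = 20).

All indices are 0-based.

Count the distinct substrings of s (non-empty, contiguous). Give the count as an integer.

193

rank→(start, suffix):
  0 → (12, 'aecgcdfb')
  1 → (19, 'b')
  2 → (3, 'ccfgedgedaecgcdfb')
  3 → (16, 'cdfb')
  4 → (4, 'cfgedgedaecgcdfb')
  5 → (14, 'cgcdfb')
  6 → (11, 'daecgcdfb')
  7 → (17, 'dfb')
  8 → (8, 'dgedaecgcdfb')
  9 → (13, 'ecgcdfb')
  10 → (10, 'edaecgcdfb')
  11 → (7, 'edgedaecgcdfb')
  12 → (0, 'eggccfgedgedaecgcdfb')
  13 → (18, 'fb')
  14 → (5, 'fgedgedaecgcdfb')
  15 → (2, 'gccfgedgedaecgcdfb')
  16 → (15, 'gcdfb')
  17 → (9, 'gedaecgcdfb')
  18 → (6, 'gedgedaecgcdfb')
  19 → (1, 'ggccfgedgedaecgcdfb')

SA = [12, 19, 3, 16, 4, 14, 11, 17, 8, 13, 10, 7, 0, 18, 5, 2, 15, 9, 6, 1]
rank  pair      lcp
   1  s[12:],s[19:]  0  ''
   2  s[19:],s[3:]  0  ''
   3  s[3:],s[16:]  1  'c'
   4  s[16:],s[4:]  1  'c'
   5  s[4:],s[14:]  1  'c'
   6  s[14:],s[11:]  0  ''
   7  s[11:],s[17:]  1  'd'
   8  s[17:],s[8:]  1  'd'
   9  s[8:],s[13:]  0  ''
  10  s[13:],s[10:]  1  'e'
  11  s[10:],s[7:]  2  'ed'
  12  s[7:],s[0:]  1  'e'
  13  s[0:],s[18:]  0  ''
  14  s[18:],s[5:]  1  'f'
  15  s[5:],s[2:]  0  ''
  16  s[2:],s[15:]  2  'gc'
  17  s[15:],s[9:]  1  'g'
  18  s[9:],s[6:]  3  'ged'
  19  s[6:],s[1:]  1  'g'

n(n+1)/2 = 20·21/2 = 210
Σ LCP = 0 + 0 + 0 + 1 + 1 + 1 + 0 + 1 + 1 + 0 + 1 + 2 + 1 + 0 + 1 + 0 + 2 + 1 + 3 + 1 = 17
distinct = 210 − 17 = 193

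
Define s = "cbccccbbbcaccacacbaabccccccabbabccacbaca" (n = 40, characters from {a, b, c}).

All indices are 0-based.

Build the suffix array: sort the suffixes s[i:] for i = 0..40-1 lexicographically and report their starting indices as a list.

sorted suffixes:
  #0 SA[0]=39  'a'
  #1 SA[1]=18  'aabccccccabbabccacbaca'
  #2 SA[2]=27  'abbabccacbaca'
  #3 SA[3]=30  'abccacbaca'
  #4 SA[4]=19  'abccccccabbabccacbaca'
  #5 SA[5]=37  'aca'
  #6 SA[6]=13  'acacbaabccccccabbabccacbaca'
  #7 SA[7]=15  'acbaabccccccabbabccacbaca'
  #8 SA[8]=34  'acbaca'
  #9 SA[9]=10  'accacacbaabccccccabbabccacbaca'
  #10 SA[10]=17  'baabccccccabbabccacbaca'
  #11 SA[11]=29  'babccacbaca'
  #12 SA[12]=36  'baca'
  #13 SA[13]=28  'bbabccacbaca'
  #14 SA[14]=6  'bbbcaccacacbaabccccccabbabccacbaca'
  #15 SA[15]=7  'bbcaccacacbaabccccccabbabccacbaca'
  #16 SA[16]=8  'bcaccacacbaabccccccabbabccacbaca'
  #17 SA[17]=31  'bccacbaca'
  #18 SA[18]=1  'bccccbbbcaccacacbaabccccccabbabccacbaca'
  #19 SA[19]=20  'bccccccabbabccacbaca'
  #20 SA[20]=38  'ca'
  #21 SA[21]=26  'cabbabccacbaca'
  #22 SA[22]=12  'cacacbaabccccccabbabccacbaca'
  #23 SA[23]=14  'cacbaabccccccabbabccacbaca'
  #24 SA[24]=33  'cacbaca'
  #25 SA[25]=9  'caccacacbaabccccccabbabccacbaca'
  #26 SA[26]=16  'cbaabccccccabbabccacbaca'
  #27 SA[27]=35  'cbaca'
  #28 SA[28]=5  'cbbbcaccacacbaabccccccabbabccacbaca'
  #29 SA[29]=0  'cbccccbbbcaccacacbaabccccccabbabccacbaca'
  #30 SA[30]=25  'ccabbabccacbaca'
  #31 SA[31]=11  'ccacacbaabccccccabbabccacbaca'
  #32 SA[32]=32  'ccacbaca'
  #33 SA[33]=4  'ccbbbcaccacacbaabccccccabbabccacbaca'
  #34 SA[34]=24  'cccabbabccacbaca'
  #35 SA[35]=3  'cccbbbcaccacacbaabccccccabbabccacbaca'
  #36 SA[36]=23  'ccccabbabccacbaca'
  #37 SA[37]=2  'ccccbbbcaccacacbaabccccccabbabccacbaca'
  #38 SA[38]=22  'cccccabbabccacbaca'
  #39 SA[39]=21  'ccccccabbabccacbaca'

[39, 18, 27, 30, 19, 37, 13, 15, 34, 10, 17, 29, 36, 28, 6, 7, 8, 31, 1, 20, 38, 26, 12, 14, 33, 9, 16, 35, 5, 0, 25, 11, 32, 4, 24, 3, 23, 2, 22, 21]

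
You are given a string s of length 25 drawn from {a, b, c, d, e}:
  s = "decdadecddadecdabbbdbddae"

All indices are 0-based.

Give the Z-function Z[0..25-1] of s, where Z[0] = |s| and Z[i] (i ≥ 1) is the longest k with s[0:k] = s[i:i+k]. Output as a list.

[25, 0, 0, 1, 0, 4, 0, 0, 1, 1, 0, 5, 0, 0, 1, 0, 0, 0, 0, 1, 0, 1, 1, 0, 0]

Z[0]=25
i=1: i≥r, start 0; Z[1]=0
i=2: i≥r, start 0; Z[2]=0
i=3: i≥r, start 0; Z[3]=1 extend→box=[3,4)
i=4: i≥r, start 0; Z[4]=0
i=5: i≥r, start 0; Z[5]=4 extend→box=[5,9)
i=6: min(r-i=3, Z[1]=0)=0; Z[6]=0
i=7: min(r-i=2, Z[2]=0)=0; Z[7]=0
i=8: min(r-i=1, Z[3]=1)=1; Z[8]=1
i=9: i≥r, start 0; Z[9]=1 extend→box=[9,10)
i=10: i≥r, start 0; Z[10]=0
i=11: i≥r, start 0; Z[11]=5 extend→box=[11,16)
i=12: min(r-i=4, Z[1]=0)=0; Z[12]=0
i=13: min(r-i=3, Z[2]=0)=0; Z[13]=0
i=14: min(r-i=2, Z[3]=1)=1; Z[14]=1
i=15: min(r-i=1, Z[4]=0)=0; Z[15]=0
i=16: i≥r, start 0; Z[16]=0
i=17: i≥r, start 0; Z[17]=0
i=18: i≥r, start 0; Z[18]=0
i=19: i≥r, start 0; Z[19]=1 extend→box=[19,20)
i=20: i≥r, start 0; Z[20]=0
i=21: i≥r, start 0; Z[21]=1 extend→box=[21,22)
i=22: i≥r, start 0; Z[22]=1 extend→box=[22,23)
i=23: i≥r, start 0; Z[23]=0
i=24: i≥r, start 0; Z[24]=0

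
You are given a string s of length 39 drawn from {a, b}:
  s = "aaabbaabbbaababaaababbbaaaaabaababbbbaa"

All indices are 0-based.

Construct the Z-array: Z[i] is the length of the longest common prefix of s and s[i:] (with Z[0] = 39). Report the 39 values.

Z[0]=39
i=1: fresh scan; Z[1]=2 extend→box=[1,3)
i=2: min(r-i=1, Z[1]=2)=1; Z[2]=1
i=3: fresh scan; Z[3]=0
i=4: fresh scan; Z[4]=0
i=5: fresh scan; Z[5]=2 extend→box=[5,7)
i=6: min(r-i=1, Z[1]=2)=1; Z[6]=1
i=7: fresh scan; Z[7]=0
i=8: fresh scan; Z[8]=0
i=9: fresh scan; Z[9]=0
i=10: fresh scan; Z[10]=2 extend→box=[10,12)
i=11: min(r-i=1, Z[1]=2)=1; Z[11]=1
i=12: fresh scan; Z[12]=0
i=13: fresh scan; Z[13]=1 extend→box=[13,14)
i=14: fresh scan; Z[14]=0
i=15: fresh scan; Z[15]=4 extend→box=[15,19)
i=16: min(r-i=3, Z[1]=2)=2; Z[16]=2
i=17: min(r-i=2, Z[2]=1)=1; Z[17]=1
i=18: min(r-i=1, Z[3]=0)=0; Z[18]=0
i=19: fresh scan; Z[19]=1 extend→box=[19,20)
i=20: fresh scan; Z[20]=0
i=21: fresh scan; Z[21]=0
i=22: fresh scan; Z[22]=0
i=23: fresh scan; Z[23]=3 extend→box=[23,26)
i=24: min(r-i=2, Z[1]=2)=2; Z[24]=3 extend→box=[24,27)
i=25: min(r-i=2, Z[1]=2)=2; Z[25]=4 extend→box=[25,29)
i=26: min(r-i=3, Z[1]=2)=2; Z[26]=2
i=27: min(r-i=2, Z[2]=1)=1; Z[27]=1
i=28: min(r-i=1, Z[3]=0)=0; Z[28]=0
i=29: fresh scan; Z[29]=2 extend→box=[29,31)
i=30: min(r-i=1, Z[1]=2)=1; Z[30]=1
i=31: fresh scan; Z[31]=0
i=32: fresh scan; Z[32]=1 extend→box=[32,33)
i=33: fresh scan; Z[33]=0
i=34: fresh scan; Z[34]=0
i=35: fresh scan; Z[35]=0
i=36: fresh scan; Z[36]=0
i=37: fresh scan; Z[37]=2 extend→box=[37,39)
i=38: min(r-i=1, Z[1]=2)=1; Z[38]=1

[39, 2, 1, 0, 0, 2, 1, 0, 0, 0, 2, 1, 0, 1, 0, 4, 2, 1, 0, 1, 0, 0, 0, 3, 3, 4, 2, 1, 0, 2, 1, 0, 1, 0, 0, 0, 0, 2, 1]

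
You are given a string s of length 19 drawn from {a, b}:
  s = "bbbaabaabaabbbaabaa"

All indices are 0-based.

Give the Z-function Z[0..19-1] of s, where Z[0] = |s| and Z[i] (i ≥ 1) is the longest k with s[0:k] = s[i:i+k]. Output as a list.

[19, 2, 1, 0, 0, 1, 0, 0, 1, 0, 0, 8, 2, 1, 0, 0, 1, 0, 0]

Z[0]=19
i=1: outside box; Z[1]=2 grow→box=[1,3)
i=2: min(r-i=1, Z[1]=2)=1; Z[2]=1
i=3: outside box; Z[3]=0
i=4: outside box; Z[4]=0
i=5: outside box; Z[5]=1 grow→box=[5,6)
i=6: outside box; Z[6]=0
i=7: outside box; Z[7]=0
i=8: outside box; Z[8]=1 grow→box=[8,9)
i=9: outside box; Z[9]=0
i=10: outside box; Z[10]=0
i=11: outside box; Z[11]=8 grow→box=[11,19)
i=12: min(r-i=7, Z[1]=2)=2; Z[12]=2
i=13: min(r-i=6, Z[2]=1)=1; Z[13]=1
i=14: min(r-i=5, Z[3]=0)=0; Z[14]=0
i=15: min(r-i=4, Z[4]=0)=0; Z[15]=0
i=16: min(r-i=3, Z[5]=1)=1; Z[16]=1
i=17: min(r-i=2, Z[6]=0)=0; Z[17]=0
i=18: min(r-i=1, Z[7]=0)=0; Z[18]=0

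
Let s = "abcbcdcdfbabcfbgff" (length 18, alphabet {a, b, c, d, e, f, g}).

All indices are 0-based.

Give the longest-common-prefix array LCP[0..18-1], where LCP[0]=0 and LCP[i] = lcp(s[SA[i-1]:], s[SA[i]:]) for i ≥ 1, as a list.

rank | idx | suffix
   0 |   0 | abcbcdcdfbabcfbgff
   1 |  10 | abcfbgff
   2 |   9 | babcfbgff
   3 |   1 | bcbcdcdfbabcfbgff
   4 |   3 | bcdcdfbabcfbgff
   5 |  11 | bcfbgff
   6 |  14 | bgff
   7 |   2 | cbcdcdfbabcfbgff
   8 |   4 | cdcdfbabcfbgff
   9 |   6 | cdfbabcfbgff
  10 |  12 | cfbgff
  11 |   5 | dcdfbabcfbgff
  12 |   7 | dfbabcfbgff
  13 |  17 | f
  14 |   8 | fbabcfbgff
  15 |  13 | fbgff
  16 |  16 | ff
  17 |  15 | gff

SA = [0, 10, 9, 1, 3, 11, 14, 2, 4, 6, 12, 5, 7, 17, 8, 13, 16, 15]
rank  pair      lcp
   1  s[0:],s[10:]  3  'abc'
   2  s[10:],s[9:]  0  ''
   3  s[9:],s[1:]  1  'b'
   4  s[1:],s[3:]  2  'bc'
   5  s[3:],s[11:]  2  'bc'
   6  s[11:],s[14:]  1  'b'
   7  s[14:],s[2:]  0  ''
   8  s[2:],s[4:]  1  'c'
   9  s[4:],s[6:]  2  'cd'
  10  s[6:],s[12:]  1  'c'
  11  s[12:],s[5:]  0  ''
  12  s[5:],s[7:]  1  'd'
  13  s[7:],s[17:]  0  ''
  14  s[17:],s[8:]  1  'f'
  15  s[8:],s[13:]  2  'fb'
  16  s[13:],s[16:]  1  'f'
  17  s[16:],s[15:]  0  ''

[0, 3, 0, 1, 2, 2, 1, 0, 1, 2, 1, 0, 1, 0, 1, 2, 1, 0]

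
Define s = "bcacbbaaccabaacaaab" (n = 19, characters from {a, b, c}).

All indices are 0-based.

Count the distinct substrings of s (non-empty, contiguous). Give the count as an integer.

162

rank | idx | suffix
   0 |  15 | aaab
   1 |  16 | aab
   2 |  12 | aacaaab
   3 |   6 | aaccabaacaaab
   4 |  17 | ab
   5 |  10 | abaacaaab
   6 |  13 | acaaab
   7 |   2 | acbbaaccabaacaaab
   8 |   7 | accabaacaaab
   9 |  18 | b
  10 |  11 | baacaaab
  11 |   5 | baaccabaacaaab
  12 |   4 | bbaaccabaacaaab
  13 |   0 | bcacbbaaccabaacaaab
  14 |  14 | caaab
  15 |   9 | cabaacaaab
  16 |   1 | cacbbaaccabaacaaab
  17 |   3 | cbbaaccabaacaaab
  18 |   8 | ccabaacaaab

SA = [15, 16, 12, 6, 17, 10, 13, 2, 7, 18, 11, 5, 4, 0, 14, 9, 1, 3, 8]
[i] adj suffixes → lcp
  [1] 15/16 → 2 ('aa')
  [2] 16/12 → 2 ('aa')
  [3] 12/6 → 3 ('aac')
  [4] 6/17 → 1 ('a')
  [5] 17/10 → 2 ('ab')
  [6] 10/13 → 1 ('a')
  [7] 13/2 → 2 ('ac')
  [8] 2/7 → 2 ('ac')
  [9] 7/18 → 0 ('')
  [10] 18/11 → 1 ('b')
  [11] 11/5 → 4 ('baac')
  [12] 5/4 → 1 ('b')
  [13] 4/0 → 1 ('b')
  [14] 0/14 → 0 ('')
  [15] 14/9 → 2 ('ca')
  [16] 9/1 → 2 ('ca')
  [17] 1/3 → 1 ('c')
  [18] 3/8 → 1 ('c')

n(n+1)/2 = 19·20/2 = 190
Σ LCP = 0 + 2 + 2 + 3 + 1 + 2 + 1 + 2 + 2 + 0 + 1 + 4 + 1 + 1 + 0 + 2 + 2 + 1 + 1 = 28
distinct = 190 − 28 = 162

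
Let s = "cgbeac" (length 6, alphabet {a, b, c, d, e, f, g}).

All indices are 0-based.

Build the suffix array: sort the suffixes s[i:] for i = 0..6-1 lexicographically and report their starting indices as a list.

rank | idx | suffix
   0 |   4 | ac
   1 |   2 | beac
   2 |   5 | c
   3 |   0 | cgbeac
   4 |   3 | eac
   5 |   1 | gbeac

[4, 2, 5, 0, 3, 1]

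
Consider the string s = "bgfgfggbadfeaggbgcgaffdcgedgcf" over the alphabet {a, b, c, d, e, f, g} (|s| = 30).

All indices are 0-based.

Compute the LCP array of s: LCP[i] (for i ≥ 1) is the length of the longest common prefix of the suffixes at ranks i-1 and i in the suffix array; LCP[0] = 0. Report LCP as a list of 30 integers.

[0, 1, 1, 0, 1, 2, 0, 1, 2, 0, 1, 1, 0, 1, 0, 1, 1, 1, 1, 2, 0, 1, 2, 1, 2, 1, 1, 3, 1, 3]

rank | idx | suffix
   0 |   8 | adfeaggbgcgaffdcgedgcf
   1 |  19 | affdcgedgcf
   2 |  12 | aggbgcgaffdcgedgcf
   3 |   7 | badfeaggbgcgaffdcgedgcf
   4 |  15 | bgcgaffdcgedgcf
   5 |   0 | bgfgfggbadfeaggbgcgaffdcgedgcf
   6 |  28 | cf
   7 |  17 | cgaffdcgedgcf
   8 |  23 | cgedgcf
   9 |  22 | dcgedgcf
  10 |   9 | dfeaggbgcgaffdcgedgcf
  11 |  26 | dgcf
  12 |  11 | eaggbgcgaffdcgedgcf
  13 |  25 | edgcf
  14 |  29 | f
  15 |  21 | fdcgedgcf
  16 |  10 | feaggbgcgaffdcgedgcf
  17 |  20 | ffdcgedgcf
  18 |   2 | fgfggbadfeaggbgcgaffdcgedgcf
  19 |   4 | fggbadfeaggbgcgaffdcgedgcf
  20 |  18 | gaffdcgedgcf
  21 |   6 | gbadfeaggbgcgaffdcgedgcf
  22 |  14 | gbgcgaffdcgedgcf
  23 |  27 | gcf
  24 |  16 | gcgaffdcgedgcf
  25 |  24 | gedgcf
  26 |   1 | gfgfggbadfeaggbgcgaffdcgedgcf
  27 |   3 | gfggbadfeaggbgcgaffdcgedgcf
  28 |   5 | ggbadfeaggbgcgaffdcgedgcf
  29 |  13 | ggbgcgaffdcgedgcf

SA = [8, 19, 12, 7, 15, 0, 28, 17, 23, 22, 9, 26, 11, 25, 29, 21, 10, 20, 2, 4, 18, 6, 14, 27, 16, 24, 1, 3, 5, 13]
i: (SA[i-1],SA[i]) lcp shared
  1: (8,19) 1 'a'
  2: (19,12) 1 'a'
  3: (12,7) 0 ''
  4: (7,15) 1 'b'
  5: (15,0) 2 'bg'
  6: (0,28) 0 ''
  7: (28,17) 1 'c'
  8: (17,23) 2 'cg'
  9: (23,22) 0 ''
  10: (22,9) 1 'd'
  11: (9,26) 1 'd'
  12: (26,11) 0 ''
  13: (11,25) 1 'e'
  14: (25,29) 0 ''
  15: (29,21) 1 'f'
  16: (21,10) 1 'f'
  17: (10,20) 1 'f'
  18: (20,2) 1 'f'
  19: (2,4) 2 'fg'
  20: (4,18) 0 ''
  21: (18,6) 1 'g'
  22: (6,14) 2 'gb'
  23: (14,27) 1 'g'
  24: (27,16) 2 'gc'
  25: (16,24) 1 'g'
  26: (24,1) 1 'g'
  27: (1,3) 3 'gfg'
  28: (3,5) 1 'g'
  29: (5,13) 3 'ggb'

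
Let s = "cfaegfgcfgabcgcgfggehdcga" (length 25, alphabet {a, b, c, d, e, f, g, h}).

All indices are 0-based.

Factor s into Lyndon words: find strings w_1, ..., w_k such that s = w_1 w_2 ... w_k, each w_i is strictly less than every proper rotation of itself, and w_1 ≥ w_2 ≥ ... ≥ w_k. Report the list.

emit factor 1: 'cf' (i=0, period=2)
emit factor 2: 'aegfgcfg' (i=2, period=8)
emit factor 3: 'abcgcgfggehdcg' (i=10, period=14)
emit factor 4: 'a' (i=24, period=1)

["cf", "aegfgcfg", "abcgcgfggehdcg", "a"]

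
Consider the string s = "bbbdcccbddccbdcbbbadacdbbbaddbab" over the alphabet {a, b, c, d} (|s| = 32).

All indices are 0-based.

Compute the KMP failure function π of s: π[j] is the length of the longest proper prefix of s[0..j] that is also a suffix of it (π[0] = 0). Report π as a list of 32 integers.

π[0] = 0
j=1 s[j]='b': π[1]=1 (border 'b')
j=2 s[j]='b': π[2]=2 (border 'bb')
j=3 s[j]='d': k: 2→1→0; π[3]=0 (border '')
j=4 s[j]='c': π[4]=0 (border '')
j=5 s[j]='c': π[5]=0 (border '')
j=6 s[j]='c': π[6]=0 (border '')
j=7 s[j]='b': π[7]=1 (border 'b')
j=8 s[j]='d': k: 1→0; π[8]=0 (border '')
j=9 s[j]='d': π[9]=0 (border '')
j=10 s[j]='c': π[10]=0 (border '')
j=11 s[j]='c': π[11]=0 (border '')
j=12 s[j]='b': π[12]=1 (border 'b')
j=13 s[j]='d': k: 1→0; π[13]=0 (border '')
j=14 s[j]='c': π[14]=0 (border '')
j=15 s[j]='b': π[15]=1 (border 'b')
j=16 s[j]='b': π[16]=2 (border 'bb')
j=17 s[j]='b': π[17]=3 (border 'bbb')
j=18 s[j]='a': k: 3→2→1→0; π[18]=0 (border '')
j=19 s[j]='d': π[19]=0 (border '')
j=20 s[j]='a': π[20]=0 (border '')
j=21 s[j]='c': π[21]=0 (border '')
j=22 s[j]='d': π[22]=0 (border '')
j=23 s[j]='b': π[23]=1 (border 'b')
j=24 s[j]='b': π[24]=2 (border 'bb')
j=25 s[j]='b': π[25]=3 (border 'bbb')
j=26 s[j]='a': k: 3→2→1→0; π[26]=0 (border '')
j=27 s[j]='d': π[27]=0 (border '')
j=28 s[j]='d': π[28]=0 (border '')
j=29 s[j]='b': π[29]=1 (border 'b')
j=30 s[j]='a': k: 1→0; π[30]=0 (border '')
j=31 s[j]='b': π[31]=1 (border 'b')

[0, 1, 2, 0, 0, 0, 0, 1, 0, 0, 0, 0, 1, 0, 0, 1, 2, 3, 0, 0, 0, 0, 0, 1, 2, 3, 0, 0, 0, 1, 0, 1]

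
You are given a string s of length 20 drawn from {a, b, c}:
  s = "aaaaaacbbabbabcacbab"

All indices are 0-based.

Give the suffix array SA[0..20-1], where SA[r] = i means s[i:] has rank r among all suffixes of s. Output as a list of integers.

sorted suffixes:
  #0 SA[0]=0  'aaaaaacbbabbabcacbab'
  #1 SA[1]=1  'aaaaacbbabbabcacbab'
  #2 SA[2]=2  'aaaacbbabbabcacbab'
  #3 SA[3]=3  'aaacbbabbabcacbab'
  #4 SA[4]=4  'aacbbabbabcacbab'
  #5 SA[5]=18  'ab'
  #6 SA[6]=9  'abbabcacbab'
  #7 SA[7]=12  'abcacbab'
  #8 SA[8]=15  'acbab'
  #9 SA[9]=5  'acbbabbabcacbab'
  #10 SA[10]=19  'b'
  #11 SA[11]=17  'bab'
  #12 SA[12]=8  'babbabcacbab'
  #13 SA[13]=11  'babcacbab'
  #14 SA[14]=7  'bbabbabcacbab'
  #15 SA[15]=10  'bbabcacbab'
  #16 SA[16]=13  'bcacbab'
  #17 SA[17]=14  'cacbab'
  #18 SA[18]=16  'cbab'
  #19 SA[19]=6  'cbbabbabcacbab'

[0, 1, 2, 3, 4, 18, 9, 12, 15, 5, 19, 17, 8, 11, 7, 10, 13, 14, 16, 6]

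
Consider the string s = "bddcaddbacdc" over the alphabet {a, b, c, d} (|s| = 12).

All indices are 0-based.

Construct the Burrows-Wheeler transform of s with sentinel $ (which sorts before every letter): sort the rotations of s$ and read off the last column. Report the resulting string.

cbcd$ddadcdab

rank  rotation       last
    0  $bddcaddbacdc  c
    1  acdc$bddcaddb  b
    2  addbacdc$bddc  c
    3  bacdc$bddcadd  d
    4  bddcaddbacdc$  $
    5  c$bddcaddbacd  d
    6  caddbacdc$bdd  d
    7  cdc$bddcaddba  a
    8  dbacdc$bddcad  d
    9  dc$bddcaddbac  c
   10  dcaddbacdc$bd  d
   11  ddbacdc$bddca  a
   12  ddcaddbacdc$b  b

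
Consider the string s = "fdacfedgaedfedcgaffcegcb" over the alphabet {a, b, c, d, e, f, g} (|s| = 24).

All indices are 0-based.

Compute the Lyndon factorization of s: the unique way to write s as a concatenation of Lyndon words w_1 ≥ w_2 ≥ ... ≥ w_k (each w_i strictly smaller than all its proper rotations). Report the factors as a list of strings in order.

["f", "d", "acfedgaedfedcgaffcegcb"]

emit factor 1: 'f' (i=0, period=1)
emit factor 2: 'd' (i=1, period=1)
emit factor 3: 'acfedgaedfedcgaffcegcb' (i=2, period=22)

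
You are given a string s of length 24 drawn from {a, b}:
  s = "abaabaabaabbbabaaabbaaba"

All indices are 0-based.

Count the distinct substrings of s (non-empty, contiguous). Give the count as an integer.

225

rank | idx | suffix
   0 |  23 | a
   1 |  15 | aaabbaaba
   2 |  20 | aaba
   3 |   2 | aabaabaabbbabaaabbaaba
   4 |   5 | aabaabbbabaaabbaaba
   5 |  16 | aabbaaba
   6 |   8 | aabbbabaaabbaaba
   7 |  21 | aba
   8 |  13 | abaaabbaaba
   9 |   0 | abaabaabaabbbabaaabbaaba
  10 |   3 | abaabaabbbabaaabbaaba
  11 |   6 | abaabbbabaaabbaaba
  12 |  17 | abbaaba
  13 |   9 | abbbabaaabbaaba
  14 |  22 | ba
  15 |  14 | baaabbaaba
  16 |  19 | baaba
  17 |   1 | baabaabaabbbabaaabbaaba
  18 |   4 | baabaabbbabaaabbaaba
  19 |   7 | baabbbabaaabbaaba
  20 |  12 | babaaabbaaba
  21 |  18 | bbaaba
  22 |  11 | bbabaaabbaaba
  23 |  10 | bbbabaaabbaaba

SA = [23, 15, 20, 2, 5, 16, 8, 21, 13, 0, 3, 6, 17, 9, 22, 14, 19, 1, 4, 7, 12, 18, 11, 10]
[i] adj suffixes → lcp
  [1] 23/15 → 1 ('a')
  [2] 15/20 → 2 ('aa')
  [3] 20/2 → 4 ('aaba')
  [4] 2/5 → 6 ('aabaab')
  [5] 5/16 → 3 ('aab')
  [6] 16/8 → 4 ('aabb')
  [7] 8/21 → 1 ('a')
  [8] 21/13 → 3 ('aba')
  [9] 13/0 → 4 ('abaa')
  [10] 0/3 → 8 ('abaabaab')
  [11] 3/6 → 5 ('abaab')
  [12] 6/17 → 2 ('ab')
  [13] 17/9 → 3 ('abb')
  [14] 9/22 → 0 ('')
  [15] 22/14 → 2 ('ba')
  [16] 14/19 → 3 ('baa')
  [17] 19/1 → 5 ('baaba')
  [18] 1/4 → 7 ('baabaab')
  [19] 4/7 → 4 ('baab')
  [20] 7/12 → 2 ('ba')
  [21] 12/18 → 1 ('b')
  [22] 18/11 → 3 ('bba')
  [23] 11/10 → 2 ('bb')

n(n+1)/2 = 24·25/2 = 300
Σ LCP = 0 + 1 + 2 + 4 + 6 + 3 + 4 + 1 + 3 + 4 + 8 + 5 + 2 + 3 + 0 + 2 + 3 + 5 + 7 + 4 + 2 + 1 + 3 + 2 = 75
distinct = 300 − 75 = 225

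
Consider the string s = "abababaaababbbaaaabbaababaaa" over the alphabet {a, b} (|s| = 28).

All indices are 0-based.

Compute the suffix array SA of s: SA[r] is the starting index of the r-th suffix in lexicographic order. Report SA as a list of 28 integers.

[27, 26, 25, 14, 6, 15, 20, 7, 16, 23, 4, 21, 2, 0, 8, 17, 10, 24, 13, 5, 19, 22, 3, 1, 9, 12, 18, 11]

rank→(start, suffix):
  0 → (27, 'a')
  1 → (26, 'aa')
  2 → (25, 'aaa')
  3 → (14, 'aaaabbaababaaa')
  4 → (6, 'aaababbbaaaabbaababaaa')
  5 → (15, 'aaabbaababaaa')
  6 → (20, 'aababaaa')
  7 → (7, 'aababbbaaaabbaababaaa')
  8 → (16, 'aabbaababaaa')
  9 → (23, 'abaaa')
  10 → (4, 'abaaababbbaaaabbaababaaa')
  11 → (21, 'ababaaa')
  12 → (2, 'ababaaababbbaaaabbaababaaa')
  13 → (0, 'abababaaababbbaaaabbaababaaa')
  14 → (8, 'ababbbaaaabbaababaaa')
  15 → (17, 'abbaababaaa')
  16 → (10, 'abbbaaaabbaababaaa')
  17 → (24, 'baaa')
  18 → (13, 'baaaabbaababaaa')
  19 → (5, 'baaababbbaaaabbaababaaa')
  20 → (19, 'baababaaa')
  21 → (22, 'babaaa')
  22 → (3, 'babaaababbbaaaabbaababaaa')
  23 → (1, 'bababaaababbbaaaabbaababaaa')
  24 → (9, 'babbbaaaabbaababaaa')
  25 → (12, 'bbaaaabbaababaaa')
  26 → (18, 'bbaababaaa')
  27 → (11, 'bbbaaaabbaababaaa')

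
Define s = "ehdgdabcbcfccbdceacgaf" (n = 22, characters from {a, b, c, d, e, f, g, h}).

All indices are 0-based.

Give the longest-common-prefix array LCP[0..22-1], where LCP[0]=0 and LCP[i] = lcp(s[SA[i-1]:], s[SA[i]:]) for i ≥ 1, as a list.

sorted suffixes:
  #0 SA[0]=5  'abcbcfccbdceacgaf'
  #1 SA[1]=17  'acgaf'
  #2 SA[2]=20  'af'
  #3 SA[3]=6  'bcbcfccbdceacgaf'
  #4 SA[4]=8  'bcfccbdceacgaf'
  #5 SA[5]=13  'bdceacgaf'
  #6 SA[6]=7  'cbcfccbdceacgaf'
  #7 SA[7]=12  'cbdceacgaf'
  #8 SA[8]=11  'ccbdceacgaf'
  #9 SA[9]=15  'ceacgaf'
  #10 SA[10]=9  'cfccbdceacgaf'
  #11 SA[11]=18  'cgaf'
  #12 SA[12]=4  'dabcbcfccbdceacgaf'
  #13 SA[13]=14  'dceacgaf'
  #14 SA[14]=2  'dgdabcbcfccbdceacgaf'
  #15 SA[15]=16  'eacgaf'
  #16 SA[16]=0  'ehdgdabcbcfccbdceacgaf'
  #17 SA[17]=21  'f'
  #18 SA[18]=10  'fccbdceacgaf'
  #19 SA[19]=19  'gaf'
  #20 SA[20]=3  'gdabcbcfccbdceacgaf'
  #21 SA[21]=1  'hdgdabcbcfccbdceacgaf'

SA = [5, 17, 20, 6, 8, 13, 7, 12, 11, 15, 9, 18, 4, 14, 2, 16, 0, 21, 10, 19, 3, 1]
rank  pair      lcp
   1  s[5:],s[17:]  1  'a'
   2  s[17:],s[20:]  1  'a'
   3  s[20:],s[6:]  0  ''
   4  s[6:],s[8:]  2  'bc'
   5  s[8:],s[13:]  1  'b'
   6  s[13:],s[7:]  0  ''
   7  s[7:],s[12:]  2  'cb'
   8  s[12:],s[11:]  1  'c'
   9  s[11:],s[15:]  1  'c'
  10  s[15:],s[9:]  1  'c'
  11  s[9:],s[18:]  1  'c'
  12  s[18:],s[4:]  0  ''
  13  s[4:],s[14:]  1  'd'
  14  s[14:],s[2:]  1  'd'
  15  s[2:],s[16:]  0  ''
  16  s[16:],s[0:]  1  'e'
  17  s[0:],s[21:]  0  ''
  18  s[21:],s[10:]  1  'f'
  19  s[10:],s[19:]  0  ''
  20  s[19:],s[3:]  1  'g'
  21  s[3:],s[1:]  0  ''

[0, 1, 1, 0, 2, 1, 0, 2, 1, 1, 1, 1, 0, 1, 1, 0, 1, 0, 1, 0, 1, 0]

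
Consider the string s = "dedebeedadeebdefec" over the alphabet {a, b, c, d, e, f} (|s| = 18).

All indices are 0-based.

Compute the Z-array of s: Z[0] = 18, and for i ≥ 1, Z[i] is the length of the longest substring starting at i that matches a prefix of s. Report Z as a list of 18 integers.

[18, 0, 2, 0, 0, 0, 0, 1, 0, 2, 0, 0, 0, 2, 0, 0, 0, 0]

Z[0]=18
i=1: i≥r, start 0; Z[1]=0
i=2: i≥r, start 0; Z[2]=2 scan→box=[2,4)
i=3: min(r-i=1, Z[1]=0)=0; Z[3]=0
i=4: i≥r, start 0; Z[4]=0
i=5: i≥r, start 0; Z[5]=0
i=6: i≥r, start 0; Z[6]=0
i=7: i≥r, start 0; Z[7]=1 scan→box=[7,8)
i=8: i≥r, start 0; Z[8]=0
i=9: i≥r, start 0; Z[9]=2 scan→box=[9,11)
i=10: min(r-i=1, Z[1]=0)=0; Z[10]=0
i=11: i≥r, start 0; Z[11]=0
i=12: i≥r, start 0; Z[12]=0
i=13: i≥r, start 0; Z[13]=2 scan→box=[13,15)
i=14: min(r-i=1, Z[1]=0)=0; Z[14]=0
i=15: i≥r, start 0; Z[15]=0
i=16: i≥r, start 0; Z[16]=0
i=17: i≥r, start 0; Z[17]=0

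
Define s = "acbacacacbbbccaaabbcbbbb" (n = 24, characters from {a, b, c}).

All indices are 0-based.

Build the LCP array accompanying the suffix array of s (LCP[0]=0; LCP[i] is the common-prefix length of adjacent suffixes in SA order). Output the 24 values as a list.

[0, 2, 1, 1, 4, 2, 3, 0, 1, 1, 2, 3, 3, 2, 3, 1, 2, 0, 2, 3, 1, 2, 4, 1]

rank | idx | suffix
   0 |  14 | aaabbcbbbb
   1 |  15 | aabbcbbbb
   2 |  16 | abbcbbbb
   3 |   3 | acacacbbbccaaabbcbbbb
   4 |   5 | acacbbbccaaabbcbbbb
   5 |   0 | acbacacacbbbccaaabbcbbbb
   6 |   7 | acbbbccaaabbcbbbb
   7 |  23 | b
   8 |   2 | bacacacbbbccaaabbcbbbb
   9 |  22 | bb
  10 |  21 | bbb
  11 |  20 | bbbb
  12 |   9 | bbbccaaabbcbbbb
  13 |  17 | bbcbbbb
  14 |  10 | bbccaaabbcbbbb
  15 |  18 | bcbbbb
  16 |  11 | bccaaabbcbbbb
  17 |  13 | caaabbcbbbb
  18 |   4 | cacacbbbccaaabbcbbbb
  19 |   6 | cacbbbccaaabbcbbbb
  20 |   1 | cbacacacbbbccaaabbcbbbb
  21 |  19 | cbbbb
  22 |   8 | cbbbccaaabbcbbbb
  23 |  12 | ccaaabbcbbbb

SA = [14, 15, 16, 3, 5, 0, 7, 23, 2, 22, 21, 20, 9, 17, 10, 18, 11, 13, 4, 6, 1, 19, 8, 12]
i: (SA[i-1],SA[i]) lcp shared
  1: (14,15) 2 'aa'
  2: (15,16) 1 'a'
  3: (16,3) 1 'a'
  4: (3,5) 4 'acac'
  5: (5,0) 2 'ac'
  6: (0,7) 3 'acb'
  7: (7,23) 0 ''
  8: (23,2) 1 'b'
  9: (2,22) 1 'b'
  10: (22,21) 2 'bb'
  11: (21,20) 3 'bbb'
  12: (20,9) 3 'bbb'
  13: (9,17) 2 'bb'
  14: (17,10) 3 'bbc'
  15: (10,18) 1 'b'
  16: (18,11) 2 'bc'
  17: (11,13) 0 ''
  18: (13,4) 2 'ca'
  19: (4,6) 3 'cac'
  20: (6,1) 1 'c'
  21: (1,19) 2 'cb'
  22: (19,8) 4 'cbbb'
  23: (8,12) 1 'c'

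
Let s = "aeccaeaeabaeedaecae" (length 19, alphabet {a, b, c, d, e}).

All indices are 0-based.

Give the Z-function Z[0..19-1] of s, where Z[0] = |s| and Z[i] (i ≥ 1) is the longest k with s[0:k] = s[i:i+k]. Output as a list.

Z[0]=19
i=1: fresh scan; Z[1]=0
i=2: fresh scan; Z[2]=0
i=3: fresh scan; Z[3]=0
i=4: fresh scan; Z[4]=2 scan→box=[4,6)
i=5: min(r-i=1, Z[1]=0)=0; Z[5]=0
i=6: fresh scan; Z[6]=2 scan→box=[6,8)
i=7: min(r-i=1, Z[1]=0)=0; Z[7]=0
i=8: fresh scan; Z[8]=1 scan→box=[8,9)
i=9: fresh scan; Z[9]=0
i=10: fresh scan; Z[10]=2 scan→box=[10,12)
i=11: min(r-i=1, Z[1]=0)=0; Z[11]=0
i=12: fresh scan; Z[12]=0
i=13: fresh scan; Z[13]=0
i=14: fresh scan; Z[14]=3 scan→box=[14,17)
i=15: min(r-i=2, Z[1]=0)=0; Z[15]=0
i=16: min(r-i=1, Z[2]=0)=0; Z[16]=0
i=17: fresh scan; Z[17]=2 scan→box=[17,19)
i=18: min(r-i=1, Z[1]=0)=0; Z[18]=0

[19, 0, 0, 0, 2, 0, 2, 0, 1, 0, 2, 0, 0, 0, 3, 0, 0, 2, 0]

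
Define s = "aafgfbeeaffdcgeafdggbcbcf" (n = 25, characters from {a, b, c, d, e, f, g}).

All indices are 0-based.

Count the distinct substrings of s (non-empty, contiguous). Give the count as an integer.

rank | idx | suffix
   0 |   0 | aafgfbeeaffdcgeafdggbcbcf
   1 |  15 | afdggbcbcf
   2 |   8 | affdcgeafdggbcbcf
   3 |   1 | afgfbeeaffdcgeafdggbcbcf
   4 |  20 | bcbcf
   5 |  22 | bcf
   6 |   5 | beeaffdcgeafdggbcbcf
   7 |  21 | cbcf
   8 |  23 | cf
   9 |  12 | cgeafdggbcbcf
  10 |  11 | dcgeafdggbcbcf
  11 |  17 | dggbcbcf
  12 |  14 | eafdggbcbcf
  13 |   7 | eaffdcgeafdggbcbcf
  14 |   6 | eeaffdcgeafdggbcbcf
  15 |  24 | f
  16 |   4 | fbeeaffdcgeafdggbcbcf
  17 |  10 | fdcgeafdggbcbcf
  18 |  16 | fdggbcbcf
  19 |   9 | ffdcgeafdggbcbcf
  20 |   2 | fgfbeeaffdcgeafdggbcbcf
  21 |  19 | gbcbcf
  22 |  13 | geafdggbcbcf
  23 |   3 | gfbeeaffdcgeafdggbcbcf
  24 |  18 | ggbcbcf

SA = [0, 15, 8, 1, 20, 22, 5, 21, 23, 12, 11, 17, 14, 7, 6, 24, 4, 10, 16, 9, 2, 19, 13, 3, 18]
i: (SA[i-1],SA[i]) lcp shared
  1: (0,15) 1 'a'
  2: (15,8) 2 'af'
  3: (8,1) 2 'af'
  4: (1,20) 0 ''
  5: (20,22) 2 'bc'
  6: (22,5) 1 'b'
  7: (5,21) 0 ''
  8: (21,23) 1 'c'
  9: (23,12) 1 'c'
  10: (12,11) 0 ''
  11: (11,17) 1 'd'
  12: (17,14) 0 ''
  13: (14,7) 3 'eaf'
  14: (7,6) 1 'e'
  15: (6,24) 0 ''
  16: (24,4) 1 'f'
  17: (4,10) 1 'f'
  18: (10,16) 2 'fd'
  19: (16,9) 1 'f'
  20: (9,2) 1 'f'
  21: (2,19) 0 ''
  22: (19,13) 1 'g'
  23: (13,3) 1 'g'
  24: (3,18) 1 'g'

n(n+1)/2 = 25·26/2 = 325
Σ LCP = 0 + 1 + 2 + 2 + 0 + 2 + 1 + 0 + 1 + 1 + 0 + 1 + 0 + 3 + 1 + 0 + 1 + 1 + 2 + 1 + 1 + 0 + 1 + 1 + 1 = 24
distinct = 325 − 24 = 301

301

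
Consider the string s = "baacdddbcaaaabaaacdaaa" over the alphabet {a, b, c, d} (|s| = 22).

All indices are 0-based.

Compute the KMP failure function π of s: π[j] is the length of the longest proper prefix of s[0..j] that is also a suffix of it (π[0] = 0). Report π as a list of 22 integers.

[0, 0, 0, 0, 0, 0, 0, 1, 0, 0, 0, 0, 0, 1, 2, 3, 0, 0, 0, 0, 0, 0]

π[0] = 0
j=1 s[j]='a': π[1]=0 (border '')
j=2 s[j]='a': π[2]=0 (border '')
j=3 s[j]='c': π[3]=0 (border '')
j=4 s[j]='d': π[4]=0 (border '')
j=5 s[j]='d': π[5]=0 (border '')
j=6 s[j]='d': π[6]=0 (border '')
j=7 s[j]='b': π[7]=1 (border 'b')
j=8 s[j]='c': k: 1→0; π[8]=0 (border '')
j=9 s[j]='a': π[9]=0 (border '')
j=10 s[j]='a': π[10]=0 (border '')
j=11 s[j]='a': π[11]=0 (border '')
j=12 s[j]='a': π[12]=0 (border '')
j=13 s[j]='b': π[13]=1 (border 'b')
j=14 s[j]='a': π[14]=2 (border 'ba')
j=15 s[j]='a': π[15]=3 (border 'baa')
j=16 s[j]='a': k: 3→0; π[16]=0 (border '')
j=17 s[j]='c': π[17]=0 (border '')
j=18 s[j]='d': π[18]=0 (border '')
j=19 s[j]='a': π[19]=0 (border '')
j=20 s[j]='a': π[20]=0 (border '')
j=21 s[j]='a': π[21]=0 (border '')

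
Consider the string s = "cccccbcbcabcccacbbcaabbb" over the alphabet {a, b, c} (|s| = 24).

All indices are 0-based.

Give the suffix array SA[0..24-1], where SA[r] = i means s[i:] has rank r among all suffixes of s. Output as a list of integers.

[19, 20, 9, 14, 23, 22, 21, 16, 17, 7, 5, 10, 18, 8, 13, 15, 6, 4, 12, 3, 11, 2, 1, 0]

rank | idx | suffix
   0 |  19 | aabbb
   1 |  20 | abbb
   2 |   9 | abcccacbbcaabbb
   3 |  14 | acbbcaabbb
   4 |  23 | b
   5 |  22 | bb
   6 |  21 | bbb
   7 |  16 | bbcaabbb
   8 |  17 | bcaabbb
   9 |   7 | bcabcccacbbcaabbb
  10 |   5 | bcbcabcccacbbcaabbb
  11 |  10 | bcccacbbcaabbb
  12 |  18 | caabbb
  13 |   8 | cabcccacbbcaabbb
  14 |  13 | cacbbcaabbb
  15 |  15 | cbbcaabbb
  16 |   6 | cbcabcccacbbcaabbb
  17 |   4 | cbcbcabcccacbbcaabbb
  18 |  12 | ccacbbcaabbb
  19 |   3 | ccbcbcabcccacbbcaabbb
  20 |  11 | cccacbbcaabbb
  21 |   2 | cccbcbcabcccacbbcaabbb
  22 |   1 | ccccbcbcabcccacbbcaabbb
  23 |   0 | cccccbcbcabcccacbbcaabbb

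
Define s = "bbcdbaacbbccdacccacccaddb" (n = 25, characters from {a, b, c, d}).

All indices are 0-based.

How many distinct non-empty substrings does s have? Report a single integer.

sorted suffixes:
  #0 SA[0]=5  'aacbbccdacccacccaddb'
  #1 SA[1]=6  'acbbccdacccacccaddb'
  #2 SA[2]=13  'acccacccaddb'
  #3 SA[3]=17  'acccaddb'
  #4 SA[4]=21  'addb'
  #5 SA[5]=24  'b'
  #6 SA[6]=4  'baacbbccdacccacccaddb'
  #7 SA[7]=8  'bbccdacccacccaddb'
  #8 SA[8]=0  'bbcdbaacbbccdacccacccaddb'
  #9 SA[9]=9  'bccdacccacccaddb'
  #10 SA[10]=1  'bcdbaacbbccdacccacccaddb'
  #11 SA[11]=16  'cacccaddb'
  #12 SA[12]=20  'caddb'
  #13 SA[13]=7  'cbbccdacccacccaddb'
  #14 SA[14]=15  'ccacccaddb'
  #15 SA[15]=19  'ccaddb'
  #16 SA[16]=14  'cccacccaddb'
  #17 SA[17]=18  'cccaddb'
  #18 SA[18]=10  'ccdacccacccaddb'
  #19 SA[19]=11  'cdacccacccaddb'
  #20 SA[20]=2  'cdbaacbbccdacccacccaddb'
  #21 SA[21]=12  'dacccacccaddb'
  #22 SA[22]=23  'db'
  #23 SA[23]=3  'dbaacbbccdacccacccaddb'
  #24 SA[24]=22  'ddb'

SA = [5, 6, 13, 17, 21, 24, 4, 8, 0, 9, 1, 16, 20, 7, 15, 19, 14, 18, 10, 11, 2, 12, 23, 3, 22]
i: (SA[i-1],SA[i]) lcp shared
  1: (5,6) 1 'a'
  2: (6,13) 2 'ac'
  3: (13,17) 5 'accca'
  4: (17,21) 1 'a'
  5: (21,24) 0 ''
  6: (24,4) 1 'b'
  7: (4,8) 1 'b'
  8: (8,0) 3 'bbc'
  9: (0,9) 1 'b'
  10: (9,1) 2 'bc'
  11: (1,16) 0 ''
  12: (16,20) 2 'ca'
  13: (20,7) 1 'c'
  14: (7,15) 1 'c'
  15: (15,19) 3 'cca'
  16: (19,14) 2 'cc'
  17: (14,18) 4 'ccca'
  18: (18,10) 2 'cc'
  19: (10,11) 1 'c'
  20: (11,2) 2 'cd'
  21: (2,12) 0 ''
  22: (12,23) 1 'd'
  23: (23,3) 2 'db'
  24: (3,22) 1 'd'

n(n+1)/2 = 25·26/2 = 325
Σ LCP = 0 + 1 + 2 + 5 + 1 + 0 + 1 + 1 + 3 + 1 + 2 + 0 + 2 + 1 + 1 + 3 + 2 + 4 + 2 + 1 + 2 + 0 + 1 + 2 + 1 = 39
distinct = 325 − 39 = 286

286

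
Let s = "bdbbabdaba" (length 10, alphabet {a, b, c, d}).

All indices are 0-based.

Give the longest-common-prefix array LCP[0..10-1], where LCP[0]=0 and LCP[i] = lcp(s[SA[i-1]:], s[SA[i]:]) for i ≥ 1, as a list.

[0, 1, 2, 0, 2, 1, 1, 2, 0, 1]

rank→(start, suffix):
  0 → (9, 'a')
  1 → (7, 'aba')
  2 → (4, 'abdaba')
  3 → (8, 'ba')
  4 → (3, 'babdaba')
  5 → (2, 'bbabdaba')
  6 → (5, 'bdaba')
  7 → (0, 'bdbbabdaba')
  8 → (6, 'daba')
  9 → (1, 'dbbabdaba')

SA = [9, 7, 4, 8, 3, 2, 5, 0, 6, 1]
rank  pair      lcp
   1  s[9:],s[7:]  1  'a'
   2  s[7:],s[4:]  2  'ab'
   3  s[4:],s[8:]  0  ''
   4  s[8:],s[3:]  2  'ba'
   5  s[3:],s[2:]  1  'b'
   6  s[2:],s[5:]  1  'b'
   7  s[5:],s[0:]  2  'bd'
   8  s[0:],s[6:]  0  ''
   9  s[6:],s[1:]  1  'd'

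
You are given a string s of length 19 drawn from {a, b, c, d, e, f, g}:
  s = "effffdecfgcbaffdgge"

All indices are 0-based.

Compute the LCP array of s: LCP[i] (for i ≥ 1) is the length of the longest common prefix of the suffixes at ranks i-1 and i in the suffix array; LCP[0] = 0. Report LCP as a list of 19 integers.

[0, 0, 0, 1, 0, 1, 0, 1, 1, 0, 2, 1, 3, 2, 3, 1, 0, 1, 1]

sorted suffixes:
  #0 SA[0]=12  'affdgge'
  #1 SA[1]=11  'baffdgge'
  #2 SA[2]=10  'cbaffdgge'
  #3 SA[3]=7  'cfgcbaffdgge'
  #4 SA[4]=5  'decfgcbaffdgge'
  #5 SA[5]=15  'dgge'
  #6 SA[6]=18  'e'
  #7 SA[7]=6  'ecfgcbaffdgge'
  #8 SA[8]=0  'effffdecfgcbaffdgge'
  #9 SA[9]=4  'fdecfgcbaffdgge'
  #10 SA[10]=14  'fdgge'
  #11 SA[11]=3  'ffdecfgcbaffdgge'
  #12 SA[12]=13  'ffdgge'
  #13 SA[13]=2  'fffdecfgcbaffdgge'
  #14 SA[14]=1  'ffffdecfgcbaffdgge'
  #15 SA[15]=8  'fgcbaffdgge'
  #16 SA[16]=9  'gcbaffdgge'
  #17 SA[17]=17  'ge'
  #18 SA[18]=16  'gge'

SA = [12, 11, 10, 7, 5, 15, 18, 6, 0, 4, 14, 3, 13, 2, 1, 8, 9, 17, 16]
[i] adj suffixes → lcp
  [1] 12/11 → 0 ('')
  [2] 11/10 → 0 ('')
  [3] 10/7 → 1 ('c')
  [4] 7/5 → 0 ('')
  [5] 5/15 → 1 ('d')
  [6] 15/18 → 0 ('')
  [7] 18/6 → 1 ('e')
  [8] 6/0 → 1 ('e')
  [9] 0/4 → 0 ('')
  [10] 4/14 → 2 ('fd')
  [11] 14/3 → 1 ('f')
  [12] 3/13 → 3 ('ffd')
  [13] 13/2 → 2 ('ff')
  [14] 2/1 → 3 ('fff')
  [15] 1/8 → 1 ('f')
  [16] 8/9 → 0 ('')
  [17] 9/17 → 1 ('g')
  [18] 17/16 → 1 ('g')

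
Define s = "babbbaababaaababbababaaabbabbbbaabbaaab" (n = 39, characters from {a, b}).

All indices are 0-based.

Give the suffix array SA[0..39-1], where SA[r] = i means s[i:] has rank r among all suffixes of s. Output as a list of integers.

sorted suffixes:
  #0 SA[0]=35  'aaab'
  #1 SA[1]=10  'aaababbababaaabbabbbbaabbaaab'
  #2 SA[2]=21  'aaabbabbbbaabbaaab'
  #3 SA[3]=36  'aab'
  #4 SA[4]=5  'aababaaababbababaaabbabbbbaabbaaab'
  #5 SA[5]=11  'aababbababaaabbabbbbaabbaaab'
  #6 SA[6]=31  'aabbaaab'
  #7 SA[7]=22  'aabbabbbbaabbaaab'
  #8 SA[8]=37  'ab'
  #9 SA[9]=8  'abaaababbababaaabbabbbbaabbaaab'
  #10 SA[10]=19  'abaaabbabbbbaabbaaab'
  #11 SA[11]=6  'ababaaababbababaaabbabbbbaabbaaab'
  #12 SA[12]=17  'ababaaabbabbbbaabbaaab'
  #13 SA[13]=12  'ababbababaaabbabbbbaabbaaab'
  #14 SA[14]=32  'abbaaab'
  #15 SA[15]=14  'abbababaaabbabbbbaabbaaab'
  #16 SA[16]=23  'abbabbbbaabbaaab'
  #17 SA[17]=1  'abbbaababaaababbababaaabbabbbbaabbaaab'
  #18 SA[18]=26  'abbbbaabbaaab'
  #19 SA[19]=38  'b'
  #20 SA[20]=34  'baaab'
  #21 SA[21]=9  'baaababbababaaabbabbbbaabbaaab'
  #22 SA[22]=20  'baaabbabbbbaabbaaab'
  #23 SA[23]=4  'baababaaababbababaaabbabbbbaabbaaab'
  #24 SA[24]=30  'baabbaaab'
  #25 SA[25]=7  'babaaababbababaaabbabbbbaabbaaab'
  #26 SA[26]=18  'babaaabbabbbbaabbaaab'
  #27 SA[27]=16  'bababaaabbabbbbaabbaaab'
  #28 SA[28]=13  'babbababaaabbabbbbaabbaaab'
  #29 SA[29]=0  'babbbaababaaababbababaaabbabbbbaabbaaab'
  #30 SA[30]=25  'babbbbaabbaaab'
  #31 SA[31]=33  'bbaaab'
  #32 SA[32]=3  'bbaababaaababbababaaabbabbbbaabbaaab'
  #33 SA[33]=29  'bbaabbaaab'
  #34 SA[34]=15  'bbababaaabbabbbbaabbaaab'
  #35 SA[35]=24  'bbabbbbaabbaaab'
  #36 SA[36]=2  'bbbaababaaababbababaaabbabbbbaabbaaab'
  #37 SA[37]=28  'bbbaabbaaab'
  #38 SA[38]=27  'bbbbaabbaaab'

[35, 10, 21, 36, 5, 11, 31, 22, 37, 8, 19, 6, 17, 12, 32, 14, 23, 1, 26, 38, 34, 9, 20, 4, 30, 7, 18, 16, 13, 0, 25, 33, 3, 29, 15, 24, 2, 28, 27]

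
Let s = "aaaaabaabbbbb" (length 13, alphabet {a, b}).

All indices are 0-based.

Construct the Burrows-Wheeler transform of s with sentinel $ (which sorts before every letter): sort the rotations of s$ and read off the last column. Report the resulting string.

rank  rotation        last
    0  $aaaaabaabbbbb  b
    1  aaaaabaabbbbb$  $
    2  aaaabaabbbbb$a  a
    3  aaabaabbbbb$aa  a
    4  aabaabbbbb$aaa  a
    5  aabbbbb$aaaaab  b
    6  abaabbbbb$aaaa  a
    7  abbbbb$aaaaaba  a
    8  b$aaaaabaabbbb  b
    9  baabbbbb$aaaaa  a
   10  bb$aaaaabaabbb  b
   11  bbb$aaaaabaabb  b
   12  bbbb$aaaaabaab  b
   13  bbbbb$aaaaabaa  a

b$aaabaababbba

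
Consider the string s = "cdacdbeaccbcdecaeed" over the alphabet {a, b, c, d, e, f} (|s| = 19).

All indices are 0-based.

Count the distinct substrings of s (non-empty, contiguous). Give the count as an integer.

173

rank→(start, suffix):
  0 → (7, 'accbcdecaeed')
  1 → (2, 'acdbeaccbcdecaeed')
  2 → (15, 'aeed')
  3 → (10, 'bcdecaeed')
  4 → (5, 'beaccbcdecaeed')
  5 → (14, 'caeed')
  6 → (9, 'cbcdecaeed')
  7 → (8, 'ccbcdecaeed')
  8 → (0, 'cdacdbeaccbcdecaeed')
  9 → (3, 'cdbeaccbcdecaeed')
  10 → (11, 'cdecaeed')
  11 → (18, 'd')
  12 → (1, 'dacdbeaccbcdecaeed')
  13 → (4, 'dbeaccbcdecaeed')
  14 → (12, 'decaeed')
  15 → (6, 'eaccbcdecaeed')
  16 → (13, 'ecaeed')
  17 → (17, 'ed')
  18 → (16, 'eed')

SA = [7, 2, 15, 10, 5, 14, 9, 8, 0, 3, 11, 18, 1, 4, 12, 6, 13, 17, 16]
rank  pair      lcp
   1  s[7:],s[2:]  2  'ac'
   2  s[2:],s[15:]  1  'a'
   3  s[15:],s[10:]  0  ''
   4  s[10:],s[5:]  1  'b'
   5  s[5:],s[14:]  0  ''
   6  s[14:],s[9:]  1  'c'
   7  s[9:],s[8:]  1  'c'
   8  s[8:],s[0:]  1  'c'
   9  s[0:],s[3:]  2  'cd'
  10  s[3:],s[11:]  2  'cd'
  11  s[11:],s[18:]  0  ''
  12  s[18:],s[1:]  1  'd'
  13  s[1:],s[4:]  1  'd'
  14  s[4:],s[12:]  1  'd'
  15  s[12:],s[6:]  0  ''
  16  s[6:],s[13:]  1  'e'
  17  s[13:],s[17:]  1  'e'
  18  s[17:],s[16:]  1  'e'

n(n+1)/2 = 19·20/2 = 190
Σ LCP = 0 + 2 + 1 + 0 + 1 + 0 + 1 + 1 + 1 + 2 + 2 + 0 + 1 + 1 + 1 + 0 + 1 + 1 + 1 = 17
distinct = 190 − 17 = 173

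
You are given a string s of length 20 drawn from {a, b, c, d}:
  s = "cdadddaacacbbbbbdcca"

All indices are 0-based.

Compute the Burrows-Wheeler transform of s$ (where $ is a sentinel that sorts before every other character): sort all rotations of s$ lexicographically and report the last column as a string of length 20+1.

acdacdcbbbbcaad$dcbda

rank  rotation               last
    0  $cdadddaacacbbbbbdcca  a
    1  a$cdadddaacacbbbbbdcc  c
    2  aacacbbbbbdcca$cdaddd  d
    3  acacbbbbbdcca$cdaddda  a
    4  acbbbbbdcca$cdadddaac  c
    5  adddaacacbbbbbdcca$cd  d
    6  bbbbbdcca$cdadddaacac  c
    7  bbbbdcca$cdadddaacacb  b
    8  bbbdcca$cdadddaacacbb  b
    9  bbdcca$cdadddaacacbbb  b
   10  bdcca$cdadddaacacbbbb  b
   11  ca$cdadddaacacbbbbbdc  c
   12  cacbbbbbdcca$cdadddaa  a
   13  cbbbbbdcca$cdadddaaca  a
   14  cca$cdadddaacacbbbbbd  d
   15  cdadddaacacbbbbbdcca$  $
   16  daacacbbbbbdcca$cdadd  d
   17  dadddaacacbbbbbdcca$c  c
   18  dcca$cdadddaacacbbbbb  b
   19  ddaacacbbbbbdcca$cdad  d
   20  dddaacacbbbbbdcca$cda  a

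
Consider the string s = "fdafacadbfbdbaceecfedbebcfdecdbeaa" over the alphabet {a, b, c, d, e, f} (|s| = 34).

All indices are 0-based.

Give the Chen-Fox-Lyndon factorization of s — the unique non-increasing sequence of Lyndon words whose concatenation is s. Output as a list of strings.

["f", "d", "af", "acadbfbdbaceecfedbebcfdecdbe", "a", "a"]

emit factor 1: 'f' (i=0, period=1)
emit factor 2: 'd' (i=1, period=1)
emit factor 3: 'af' (i=2, period=2)
emit factor 4: 'acadbfbdbaceecfedbebcfdecdbe' (i=4, period=28)
emit factor 5: 'a' (i=32, period=1)
emit factor 6: 'a' (i=33, period=1)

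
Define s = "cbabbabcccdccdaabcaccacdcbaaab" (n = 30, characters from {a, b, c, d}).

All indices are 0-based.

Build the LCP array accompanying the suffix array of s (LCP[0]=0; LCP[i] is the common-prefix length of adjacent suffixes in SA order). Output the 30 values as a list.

sorted suffixes:
  #0 SA[0]=26  'aaab'
  #1 SA[1]=27  'aab'
  #2 SA[2]=14  'aabcaccacdcbaaab'
  #3 SA[3]=28  'ab'
  #4 SA[4]=2  'abbabcccdccdaabcaccacdcbaaab'
  #5 SA[5]=15  'abcaccacdcbaaab'
  #6 SA[6]=5  'abcccdccdaabcaccacdcbaaab'
  #7 SA[7]=18  'accacdcbaaab'
  #8 SA[8]=21  'acdcbaaab'
  #9 SA[9]=29  'b'
  #10 SA[10]=25  'baaab'
  #11 SA[11]=1  'babbabcccdccdaabcaccacdcbaaab'
  #12 SA[12]=4  'babcccdccdaabcaccacdcbaaab'
  #13 SA[13]=3  'bbabcccdccdaabcaccacdcbaaab'
  #14 SA[14]=16  'bcaccacdcbaaab'
  #15 SA[15]=6  'bcccdccdaabcaccacdcbaaab'
  #16 SA[16]=17  'caccacdcbaaab'
  #17 SA[17]=20  'cacdcbaaab'
  #18 SA[18]=24  'cbaaab'
  #19 SA[19]=0  'cbabbabcccdccdaabcaccacdcbaaab'
  #20 SA[20]=19  'ccacdcbaaab'
  #21 SA[21]=7  'cccdccdaabcaccacdcbaaab'
  #22 SA[22]=11  'ccdaabcaccacdcbaaab'
  #23 SA[23]=8  'ccdccdaabcaccacdcbaaab'
  #24 SA[24]=12  'cdaabcaccacdcbaaab'
  #25 SA[25]=22  'cdcbaaab'
  #26 SA[26]=9  'cdccdaabcaccacdcbaaab'
  #27 SA[27]=13  'daabcaccacdcbaaab'
  #28 SA[28]=23  'dcbaaab'
  #29 SA[29]=10  'dccdaabcaccacdcbaaab'

SA = [26, 27, 14, 28, 2, 15, 5, 18, 21, 29, 25, 1, 4, 3, 16, 6, 17, 20, 24, 0, 19, 7, 11, 8, 12, 22, 9, 13, 23, 10]
rank  pair      lcp
   1  s[26:],s[27:]  2  'aa'
   2  s[27:],s[14:]  3  'aab'
   3  s[14:],s[28:]  1  'a'
   4  s[28:],s[2:]  2  'ab'
   5  s[2:],s[15:]  2  'ab'
   6  s[15:],s[5:]  3  'abc'
   7  s[5:],s[18:]  1  'a'
   8  s[18:],s[21:]  2  'ac'
   9  s[21:],s[29:]  0  ''
  10  s[29:],s[25:]  1  'b'
  11  s[25:],s[1:]  2  'ba'
  12  s[1:],s[4:]  3  'bab'
  13  s[4:],s[3:]  1  'b'
  14  s[3:],s[16:]  1  'b'
  15  s[16:],s[6:]  2  'bc'
  16  s[6:],s[17:]  0  ''
  17  s[17:],s[20:]  3  'cac'
  18  s[20:],s[24:]  1  'c'
  19  s[24:],s[0:]  3  'cba'
  20  s[0:],s[19:]  1  'c'
  21  s[19:],s[7:]  2  'cc'
  22  s[7:],s[11:]  2  'cc'
  23  s[11:],s[8:]  3  'ccd'
  24  s[8:],s[12:]  1  'c'
  25  s[12:],s[22:]  2  'cd'
  26  s[22:],s[9:]  3  'cdc'
  27  s[9:],s[13:]  0  ''
  28  s[13:],s[23:]  1  'd'
  29  s[23:],s[10:]  2  'dc'

[0, 2, 3, 1, 2, 2, 3, 1, 2, 0, 1, 2, 3, 1, 1, 2, 0, 3, 1, 3, 1, 2, 2, 3, 1, 2, 3, 0, 1, 2]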